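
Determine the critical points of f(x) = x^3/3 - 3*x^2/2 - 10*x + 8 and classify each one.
f'(x) = x^2 - 3*x - 10

Solve f'(x) = 0:
  Factor: x^2 - 3*x - 10 = (x - 5)*(x + 2) = 0.
  ⇒ x = -2, 5

f''(x) = 2*x - 3
Second-derivative test at each critical point:
  f''(-2) = -7 < 0 → local maximum
  f''(5) = 7 > 0 → local minimum

Critical points: x = -2 (local maximum); x = 5 (local minimum)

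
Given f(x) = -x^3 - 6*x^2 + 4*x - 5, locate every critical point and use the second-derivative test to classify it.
f'(x) = -3*x^2 - 12*x + 4

Solve f'(x) = 0:
  3*x^2 + 12*x - 4 = 0 has no rational roots; quadratic formula: x = (-12 ± √192)/6.
  ⇒ x = -4*sqrt(3)/3 - 2 ≈ -4.3094, -2 + 4*sqrt(3)/3 ≈ 0.3094

f''(x) = -6*x - 12
Second-derivative test at each critical point:
  f''(-4.3094) = 13.8564 > 0 → local minimum
  f''(0.3094) = -13.8564 < 0 → local maximum

Critical points: x = -4*sqrt(3)/3 - 2 ≈ -4.3094 (local minimum); x = -2 + 4*sqrt(3)/3 ≈ 0.3094 (local maximum)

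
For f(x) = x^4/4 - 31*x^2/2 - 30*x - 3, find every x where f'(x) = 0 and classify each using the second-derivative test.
f'(x) = x^3 - 31*x - 30

Solve f'(x) = 0:
  Factor: x^3 - 31*x - 30 = (x - 6)*(x + 1)*(x + 5) = 0.
  ⇒ x = -5, -1, 6

f''(x) = 3*x^2 - 31
Second-derivative test at each critical point:
  f''(-5) = 44 > 0 → local minimum
  f''(-1) = -28 < 0 → local maximum
  f''(6) = 77 > 0 → local minimum

Critical points: x = -5 (local minimum); x = -1 (local maximum); x = 6 (local minimum)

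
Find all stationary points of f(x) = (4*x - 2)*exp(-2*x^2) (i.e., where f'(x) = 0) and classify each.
f'(x) = 4*(-2*x*(2*x - 1) + 1)*exp(-2*x^2)

Solve f'(x) = 0:
  f'(x) = (-16*x^2 + 8*x + 4)·exp(-2*x^2) and exp(-2*x^2) > 0 for every x, so f'(x) = 0 ⇔ -16*x^2 + 8*x + 4 = 0.
  Factor: -16*x^2 + 8*x + 4 = -4*(4*x^2 - 2*x - 1); 4*x^2 - 2*x - 1 = 0 has no rational roots; quadratic formula: x = (2 ± √20)/8.
  ⇒ x = 1/4 - sqrt(5)/4 ≈ -0.3090, 1/4 + sqrt(5)/4 ≈ 0.8090

f''(x) = 8*(4*x^2*(2*x - 1) - 6*x + 1)*exp(-2*x^2)
Second-derivative test at each critical point:
  f''(-0.3090) = 14.7786 > 0 → local minimum
  f''(0.8090) = -4.8314 < 0 → local maximum

Critical points: x = 1/4 - sqrt(5)/4 ≈ -0.3090 (local minimum); x = 1/4 + sqrt(5)/4 ≈ 0.8090 (local maximum)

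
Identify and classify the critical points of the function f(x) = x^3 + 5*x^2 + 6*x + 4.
f'(x) = 3*x^2 + 10*x + 6

Solve f'(x) = 0:
  3*x^2 + 10*x + 6 = 0 has no rational roots; quadratic formula: x = (-10 ± √28)/6.
  ⇒ x = -5/3 - sqrt(7)/3 ≈ -2.5486, -5/3 + sqrt(7)/3 ≈ -0.7847

f''(x) = 6*x + 10
Second-derivative test at each critical point:
  f''(-2.5486) = -5.2915 < 0 → local maximum
  f''(-0.7847) = 5.2915 > 0 → local minimum

Critical points: x = -5/3 - sqrt(7)/3 ≈ -2.5486 (local maximum); x = -5/3 + sqrt(7)/3 ≈ -0.7847 (local minimum)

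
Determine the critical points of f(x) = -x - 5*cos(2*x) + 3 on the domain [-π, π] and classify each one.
f'(x) = 10*sin(2*x) - 1

Solve f'(x) = 0 on [-π, π]:
  f'(x) = 0 ⇔ sin(2*x) = 1/10, i.e. 2*x = arcsin(1/10) + 2nπ or 2*x = π − arcsin(1/10) + 2nπ; keep the solutions lying in [-π, π].
  ⇒ x = -pi + asin(1/10)/2 ≈ -3.0915, -pi/2 - asin(1/10)/2 ≈ -1.6209, asin(1/10)/2 ≈ 0.0501, -asin(1/10)/2 + pi/2 ≈ 1.5207

f''(x) = 20*cos(2*x)
Second-derivative test at each critical point:
  f''(-3.0915) = 19.8997 > 0 → local minimum
  f''(-1.6209) = -19.8997 < 0 → local maximum
  f''(0.0501) = 19.8997 > 0 → local minimum
  f''(1.5207) = -19.8997 < 0 → local maximum

Critical points: x = -pi + asin(1/10)/2 ≈ -3.0915 (local minimum); x = -pi/2 - asin(1/10)/2 ≈ -1.6209 (local maximum); x = asin(1/10)/2 ≈ 0.0501 (local minimum); x = -asin(1/10)/2 + pi/2 ≈ 1.5207 (local maximum)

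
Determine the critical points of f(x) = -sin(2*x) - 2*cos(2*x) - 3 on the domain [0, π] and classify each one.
f'(x) = 4*sin(2*x) - 2*cos(2*x)

Solve f'(x) = 0 on [0, π]:
  f'(x) = 0 ⇔ -cos(2*x) = -2*sin(2*x) ⇔ tan(2*x) = 1/2, i.e. 2*x = arctan(1/2) + nπ; keep the solutions lying in [0, π].
  ⇒ x = atan(1/2)/2 ≈ 0.2318, atan(1/2)/2 + pi/2 ≈ 1.8026

f''(x) = 4*sin(2*x) + 8*cos(2*x)
Second-derivative test at each critical point:
  f''(0.2318) = 8.9443 > 0 → local minimum
  f''(1.8026) = -8.9443 < 0 → local maximum

Critical points: x = atan(1/2)/2 ≈ 0.2318 (local minimum); x = atan(1/2)/2 + pi/2 ≈ 1.8026 (local maximum)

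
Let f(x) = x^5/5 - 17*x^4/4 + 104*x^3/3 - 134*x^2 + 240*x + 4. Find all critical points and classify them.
f'(x) = x^4 - 17*x^3 + 104*x^2 - 268*x + 240

Solve f'(x) = 0:
  Factor: x^4 - 17*x^3 + 104*x^2 - 268*x + 240 = (x - 6)*(x - 5)*(x - 4)*(x - 2) = 0.
  ⇒ x = 2, 4, 5, 6

f''(x) = 4*x^3 - 51*x^2 + 208*x - 268
Second-derivative test at each critical point:
  f''(2) = -24 < 0 → local maximum
  f''(4) = 4 > 0 → local minimum
  f''(5) = -3 < 0 → local maximum
  f''(6) = 8 > 0 → local minimum

Critical points: x = 2 (local maximum); x = 4 (local minimum); x = 5 (local maximum); x = 6 (local minimum)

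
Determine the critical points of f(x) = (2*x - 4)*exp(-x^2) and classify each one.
f'(x) = 2*(-2*x*(x - 2) + 1)*exp(-x^2)

Solve f'(x) = 0:
  f'(x) = (-4*x^2 + 8*x + 2)·exp(-x^2) and exp(-x^2) > 0 for every x, so f'(x) = 0 ⇔ -4*x^2 + 8*x + 2 = 0.
  Factor: -4*x^2 + 8*x + 2 = -2*(2*x^2 - 4*x - 1); 2*x^2 - 4*x - 1 = 0 has no rational roots; quadratic formula: x = (4 ± √24)/4.
  ⇒ x = 1 - sqrt(6)/2 ≈ -0.2247, 1 + sqrt(6)/2 ≈ 2.2247

f''(x) = 4*(2*x^2*(x - 2) - 3*x + 2)*exp(-x^2)
Second-derivative test at each critical point:
  f''(-0.2247) = 9.3154 > 0 → local minimum
  f''(2.2247) = -0.0694 < 0 → local maximum

Critical points: x = 1 - sqrt(6)/2 ≈ -0.2247 (local minimum); x = 1 + sqrt(6)/2 ≈ 2.2247 (local maximum)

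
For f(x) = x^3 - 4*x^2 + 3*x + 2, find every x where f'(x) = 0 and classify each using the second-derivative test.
f'(x) = 3*x^2 - 8*x + 3

Solve f'(x) = 0:
  3*x^2 - 8*x + 3 = 0 has no rational roots; quadratic formula: x = (8 ± √28)/6.
  ⇒ x = 4/3 - sqrt(7)/3 ≈ 0.4514, sqrt(7)/3 + 4/3 ≈ 2.2153

f''(x) = 6*x - 8
Second-derivative test at each critical point:
  f''(0.4514) = -5.2915 < 0 → local maximum
  f''(2.2153) = 5.2915 > 0 → local minimum

Critical points: x = 4/3 - sqrt(7)/3 ≈ 0.4514 (local maximum); x = sqrt(7)/3 + 4/3 ≈ 2.2153 (local minimum)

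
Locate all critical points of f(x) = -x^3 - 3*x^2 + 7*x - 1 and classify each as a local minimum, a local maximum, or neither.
f'(x) = -3*x^2 - 6*x + 7

Solve f'(x) = 0:
  3*x^2 + 6*x - 7 = 0 has no rational roots; quadratic formula: x = (-6 ± √120)/6.
  ⇒ x = -sqrt(30)/3 - 1 ≈ -2.8257, -1 + sqrt(30)/3 ≈ 0.8257

f''(x) = -6*x - 6
Second-derivative test at each critical point:
  f''(-2.8257) = 10.9545 > 0 → local minimum
  f''(0.8257) = -10.9545 < 0 → local maximum

Critical points: x = -sqrt(30)/3 - 1 ≈ -2.8257 (local minimum); x = -1 + sqrt(30)/3 ≈ 0.8257 (local maximum)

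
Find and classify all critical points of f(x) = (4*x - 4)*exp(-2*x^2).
f'(x) = 4*(-4*x*(x - 1) + 1)*exp(-2*x^2)

Solve f'(x) = 0:
  f'(x) = (-16*x^2 + 16*x + 4)·exp(-2*x^2) and exp(-2*x^2) > 0 for every x, so f'(x) = 0 ⇔ -16*x^2 + 16*x + 4 = 0.
  Factor: -16*x^2 + 16*x + 4 = -4*(4*x^2 - 4*x - 1); 4*x^2 - 4*x - 1 = 0 has no rational roots; quadratic formula: x = (4 ± √32)/8.
  ⇒ x = 1/2 - sqrt(2)/2 ≈ -0.2071, 1/2 + sqrt(2)/2 ≈ 1.2071

f''(x) = 16*(4*x^2*(x - 1) - 3*x + 1)*exp(-2*x^2)
Second-derivative test at each critical point:
  f''(-0.2071) = 20.7672 > 0 → local minimum
  f''(1.2071) = -1.2275 < 0 → local maximum

Critical points: x = 1/2 - sqrt(2)/2 ≈ -0.2071 (local minimum); x = 1/2 + sqrt(2)/2 ≈ 1.2071 (local maximum)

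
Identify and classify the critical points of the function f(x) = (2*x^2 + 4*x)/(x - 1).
f'(x) = 2*(x^2 - 2*x - 2)/(x^2 - 2*x + 1)

Solve f'(x) = 0:
  f'(x) = 2*(x^2 - 2*x - 2)/(x - 1)^2; the denominator is positive wherever f is defined, so f'(x) = 0 ⇔ 2*x^2 - 4*x - 4 = 0.
  Factor: 2*x^2 - 4*x - 4 = 2*(x^2 - 2*x - 2); x^2 - 2*x - 2 = 0 has no rational roots; quadratic formula: x = (2 ± √12)/2.
  ⇒ x = 1 - sqrt(3) ≈ -0.7321, 1 + sqrt(3) ≈ 2.7321

f''(x) = 12/(x^3 - 3*x^2 + 3*x - 1)
Second-derivative test at each critical point:
  f''(-0.7321) = -2.3094 < 0 → local maximum
  f''(2.7321) = 2.3094 > 0 → local minimum

Critical points: x = 1 - sqrt(3) ≈ -0.7321 (local maximum); x = 1 + sqrt(3) ≈ 2.7321 (local minimum)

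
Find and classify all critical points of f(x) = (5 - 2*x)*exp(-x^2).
f'(x) = 2*(x*(2*x - 5) - 1)*exp(-x^2)

Solve f'(x) = 0:
  f'(x) = (4*x^2 - 10*x - 2)·exp(-x^2) and exp(-x^2) > 0 for every x, so f'(x) = 0 ⇔ 4*x^2 - 10*x - 2 = 0.
  Factor: 4*x^2 - 10*x - 2 = 2*(2*x^2 - 5*x - 1); 2*x^2 - 5*x - 1 = 0 has no rational roots; quadratic formula: x = (5 ± √33)/4.
  ⇒ x = 5/4 - sqrt(33)/4 ≈ -0.1861, 5/4 + sqrt(33)/4 ≈ 2.6861

f''(x) = 2*(2*x^2*(5 - 2*x) + 6*x - 5)*exp(-x^2)
Second-derivative test at each critical point:
  f''(-0.1861) = -11.0979 < 0 → local maximum
  f''(2.6861) = 0.0084 > 0 → local minimum

Critical points: x = 5/4 - sqrt(33)/4 ≈ -0.1861 (local maximum); x = 5/4 + sqrt(33)/4 ≈ 2.6861 (local minimum)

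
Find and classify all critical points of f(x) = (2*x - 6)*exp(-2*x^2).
f'(x) = 2*(-4*x*(x - 3) + 1)*exp(-2*x^2)

Solve f'(x) = 0:
  f'(x) = (-8*x^2 + 24*x + 2)·exp(-2*x^2) and exp(-2*x^2) > 0 for every x, so f'(x) = 0 ⇔ -8*x^2 + 24*x + 2 = 0.
  Factor: -8*x^2 + 24*x + 2 = -2*(4*x^2 - 12*x - 1); 4*x^2 - 12*x - 1 = 0 has no rational roots; quadratic formula: x = (12 ± √160)/8.
  ⇒ x = 3/2 - sqrt(10)/2 ≈ -0.0811, 3/2 + sqrt(10)/2 ≈ 3.0811

f''(x) = 8*(4*x^2*(x - 3) - 3*x + 3)*exp(-2*x^2)
Second-derivative test at each critical point:
  f''(-0.0811) = 24.9673 > 0 → local minimum
  f''(3.0811) = -1.436e-07 < 0 → local maximum

Critical points: x = 3/2 - sqrt(10)/2 ≈ -0.0811 (local minimum); x = 3/2 + sqrt(10)/2 ≈ 3.0811 (local maximum)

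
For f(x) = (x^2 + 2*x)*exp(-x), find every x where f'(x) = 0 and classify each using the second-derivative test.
f'(x) = (2 - x^2)*exp(-x)

Solve f'(x) = 0:
  f'(x) = (2 - x^2)·exp(-x) and exp(-x) > 0 for every x, so f'(x) = 0 ⇔ 2 - x^2 = 0.
  x^2 - 2 = 0 has no rational roots; quadratic formula: x = (0 ± √8)/2.
  ⇒ x = -sqrt(2) ≈ -1.4142, sqrt(2) ≈ 1.4142

f''(x) = (x^2 - 2*x - 2)*exp(-x)
Second-derivative test at each critical point:
  f''(-1.4142) = 11.6340 > 0 → local minimum
  f''(1.4142) = -0.6876 < 0 → local maximum

Critical points: x = -sqrt(2) ≈ -1.4142 (local minimum); x = sqrt(2) ≈ 1.4142 (local maximum)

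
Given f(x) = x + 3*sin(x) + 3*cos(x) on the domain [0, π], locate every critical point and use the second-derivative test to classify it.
f'(x) = 3*sqrt(2)*cos(x + pi/4) + 1

Solve f'(x) = 0 on [0, π]:
  f'(x) = 0 ⇔ -3*sin(x) + 3*cos(x) = -1. Write the left side as R·cos(x + φ) with R = √(3² + 3²) = 3*sqrt(2), cos φ = sqrt(2)/2, sin φ = sqrt(2)/2; then cos(x + φ) = -sqrt(2)/6. Solve for x and keep the solutions lying in [0, π].
  ⇒ x = atan((1 + sqrt(17))/(-1 + sqrt(17))) ≈ 1.0233

f''(x) = -3*sqrt(2)*sin(x + pi/4)
Second-derivative test at each critical point:
  f''(1.0233) = -4.1231 < 0 → local maximum

Critical points: x = atan((1 + sqrt(17))/(-1 + sqrt(17))) ≈ 1.0233 (local maximum)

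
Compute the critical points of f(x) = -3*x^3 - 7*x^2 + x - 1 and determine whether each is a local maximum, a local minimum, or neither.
f'(x) = -9*x^2 - 14*x + 1

Solve f'(x) = 0:
  9*x^2 + 14*x - 1 = 0 has no rational roots; quadratic formula: x = (-14 ± √232)/18.
  ⇒ x = -sqrt(58)/9 - 7/9 ≈ -1.6240, -7/9 + sqrt(58)/9 ≈ 0.0684

f''(x) = -18*x - 14
Second-derivative test at each critical point:
  f''(-1.6240) = 15.2315 > 0 → local minimum
  f''(0.0684) = -15.2315 < 0 → local maximum

Critical points: x = -sqrt(58)/9 - 7/9 ≈ -1.6240 (local minimum); x = -7/9 + sqrt(58)/9 ≈ 0.0684 (local maximum)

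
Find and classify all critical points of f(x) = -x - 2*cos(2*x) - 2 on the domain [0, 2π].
f'(x) = 4*sin(2*x) - 1

Solve f'(x) = 0 on [0, 2π]:
  f'(x) = 0 ⇔ sin(2*x) = 1/4, i.e. 2*x = arcsin(1/4) + 2nπ or 2*x = π − arcsin(1/4) + 2nπ; keep the solutions lying in [0, 2π].
  ⇒ x = asin(1/4)/2 ≈ 0.1263, -asin(1/4)/2 + pi/2 ≈ 1.4445, asin(1/4)/2 + pi ≈ 3.2679, -asin(1/4)/2 + 3*pi/2 ≈ 4.5860

f''(x) = 8*cos(2*x)
Second-derivative test at each critical point:
  f''(0.1263) = 7.7460 > 0 → local minimum
  f''(1.4445) = -7.7460 < 0 → local maximum
  f''(3.2679) = 7.7460 > 0 → local minimum
  f''(4.5860) = -7.7460 < 0 → local maximum

Critical points: x = asin(1/4)/2 ≈ 0.1263 (local minimum); x = -asin(1/4)/2 + pi/2 ≈ 1.4445 (local maximum); x = asin(1/4)/2 + pi ≈ 3.2679 (local minimum); x = -asin(1/4)/2 + 3*pi/2 ≈ 4.5860 (local maximum)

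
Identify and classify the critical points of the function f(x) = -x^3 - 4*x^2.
f'(x) = x*(-3*x - 8)

Solve f'(x) = 0:
  Factor: -3*x^2 - 8*x = -x*(3*x + 8) = 0.
  ⇒ x = -8/3, 0

f''(x) = -6*x - 8
Second-derivative test at each critical point:
  f''(-8/3) = 8 > 0 → local minimum
  f''(0) = -8 < 0 → local maximum

Critical points: x = -8/3 (local minimum); x = 0 (local maximum)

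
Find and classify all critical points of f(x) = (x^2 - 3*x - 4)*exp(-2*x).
f'(x) = (-2*x^2 + 8*x + 5)*exp(-2*x)

Solve f'(x) = 0:
  f'(x) = (-2*x^2 + 8*x + 5)·exp(-2*x) and exp(-2*x) > 0 for every x, so f'(x) = 0 ⇔ -2*x^2 + 8*x + 5 = 0.
  2*x^2 - 8*x - 5 = 0 has no rational roots; quadratic formula: x = (8 ± √104)/4.
  ⇒ x = 2 - sqrt(26)/2 ≈ -0.5495, 2 + sqrt(26)/2 ≈ 4.5495

f''(x) = 2*(2*x^2 - 10*x - 1)*exp(-2*x)
Second-derivative test at each critical point:
  f''(-0.5495) = 30.6066 > 0 → local minimum
  f''(4.5495) = -0.0011 < 0 → local maximum

Critical points: x = 2 - sqrt(26)/2 ≈ -0.5495 (local minimum); x = 2 + sqrt(26)/2 ≈ 4.5495 (local maximum)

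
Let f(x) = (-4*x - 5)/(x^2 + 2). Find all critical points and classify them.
f'(x) = 2*(2*x^2 + 5*x - 4)/(x^4 + 4*x^2 + 4)

Solve f'(x) = 0:
  f'(x) = 2*(2*x^2 + 5*x - 4)/(x^2 + 2)^2; the denominator is positive wherever f is defined, so f'(x) = 0 ⇔ 4*x^2 + 10*x - 8 = 0.
  Factor: 4*x^2 + 10*x - 8 = 2*(2*x^2 + 5*x - 4); 2*x^2 + 5*x - 4 = 0 has no rational roots; quadratic formula: x = (-5 ± √57)/4.
  ⇒ x = -sqrt(57)/4 - 5/4 ≈ -3.1375, -5/4 + sqrt(57)/4 ≈ 0.6375

f''(x) = 2*(-4*x^2*(4*x + 5) + (12*x + 5)*(x^2 + 2))/(x^2 + 2)^3
Second-derivative test at each critical point:
  f''(-3.1375) = -0.1076 < 0 → local maximum
  f''(0.6375) = 2.6076 > 0 → local minimum

Critical points: x = -sqrt(57)/4 - 5/4 ≈ -3.1375 (local maximum); x = -5/4 + sqrt(57)/4 ≈ 0.6375 (local minimum)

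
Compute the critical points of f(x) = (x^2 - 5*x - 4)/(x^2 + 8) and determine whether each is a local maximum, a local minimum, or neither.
f'(x) = (5*x^2 + 24*x - 40)/(x^4 + 16*x^2 + 64)

Solve f'(x) = 0:
  f'(x) = (5*x^2 + 24*x - 40)/(x^2 + 8)^2; the denominator is positive wherever f is defined, so f'(x) = 0 ⇔ 5*x^2 + 24*x - 40 = 0.
  5*x^2 + 24*x - 40 = 0 has no rational roots; quadratic formula: x = (-24 ± √1376)/10.
  ⇒ x = -2*sqrt(86)/5 - 12/5 ≈ -6.1094, -12/5 + 2*sqrt(86)/5 ≈ 1.3094

f''(x) = 2*(-5*x^3 - 36*x^2 + 120*x + 96)/(x^6 + 24*x^4 + 192*x^2 + 512)
Second-derivative test at each critical point:
  f''(-6.1094) = -0.0181 < 0 → local maximum
  f''(1.3094) = 0.3931 > 0 → local minimum

Critical points: x = -2*sqrt(86)/5 - 12/5 ≈ -6.1094 (local maximum); x = -12/5 + 2*sqrt(86)/5 ≈ 1.3094 (local minimum)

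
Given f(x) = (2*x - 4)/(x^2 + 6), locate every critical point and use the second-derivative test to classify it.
f'(x) = 2*(x^2 - 2*x*(x - 2) + 6)/(x^2 + 6)^2

Solve f'(x) = 0:
  f'(x) = -2*(x^2 - 4*x - 6)/(x^2 + 6)^2; the denominator is positive wherever f is defined, so f'(x) = 0 ⇔ -2*x^2 + 8*x + 12 = 0.
  Factor: -2*x^2 + 8*x + 12 = -2*(x^2 - 4*x - 6); x^2 - 4*x - 6 = 0 has no rational roots; quadratic formula: x = (4 ± √40)/2.
  ⇒ x = 2 - sqrt(10) ≈ -1.1623, 2 + sqrt(10) ≈ 5.1623

f''(x) = 4*(4*x^2*(x - 2) + (2 - 3*x)*(x^2 + 6))/(x^2 + 6)^3
Second-derivative test at each critical point:
  f''(-1.1623) = 0.2341 > 0 → local minimum
  f''(5.1623) = -0.0119 < 0 → local maximum

Critical points: x = 2 - sqrt(10) ≈ -1.1623 (local minimum); x = 2 + sqrt(10) ≈ 5.1623 (local maximum)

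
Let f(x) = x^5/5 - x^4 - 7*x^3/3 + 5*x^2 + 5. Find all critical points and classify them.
f'(x) = x*(x^3 - 4*x^2 - 7*x + 10)

Solve f'(x) = 0:
  Factor: x^4 - 4*x^3 - 7*x^2 + 10*x = x*(x - 5)*(x - 1)*(x + 2) = 0.
  ⇒ x = -2, 0, 1, 5

f''(x) = 4*x^3 - 12*x^2 - 14*x + 10
Second-derivative test at each critical point:
  f''(-2) = -42 < 0 → local maximum
  f''(0) = 10 > 0 → local minimum
  f''(1) = -12 < 0 → local maximum
  f''(5) = 140 > 0 → local minimum

Critical points: x = -2 (local maximum); x = 0 (local minimum); x = 1 (local maximum); x = 5 (local minimum)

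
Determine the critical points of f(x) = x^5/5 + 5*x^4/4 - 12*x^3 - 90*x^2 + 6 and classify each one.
f'(x) = x*(x^3 + 5*x^2 - 36*x - 180)

Solve f'(x) = 0:
  Factor: x^4 + 5*x^3 - 36*x^2 - 180*x = x*(x - 6)*(x + 5)*(x + 6) = 0.
  ⇒ x = -6, -5, 0, 6

f''(x) = 4*x^3 + 15*x^2 - 72*x - 180
Second-derivative test at each critical point:
  f''(-6) = -72 < 0 → local maximum
  f''(-5) = 55 > 0 → local minimum
  f''(0) = -180 < 0 → local maximum
  f''(6) = 792 > 0 → local minimum

Critical points: x = -6 (local maximum); x = -5 (local minimum); x = 0 (local maximum); x = 6 (local minimum)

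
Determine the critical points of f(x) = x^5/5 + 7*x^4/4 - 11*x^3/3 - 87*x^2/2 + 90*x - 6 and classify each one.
f'(x) = x^4 + 7*x^3 - 11*x^2 - 87*x + 90

Solve f'(x) = 0:
  Factor: x^4 + 7*x^3 - 11*x^2 - 87*x + 90 = (x - 3)*(x - 1)*(x + 5)*(x + 6) = 0.
  ⇒ x = -6, -5, 1, 3

f''(x) = 4*x^3 + 21*x^2 - 22*x - 87
Second-derivative test at each critical point:
  f''(-6) = -63 < 0 → local maximum
  f''(-5) = 48 > 0 → local minimum
  f''(1) = -84 < 0 → local maximum
  f''(3) = 144 > 0 → local minimum

Critical points: x = -6 (local maximum); x = -5 (local minimum); x = 1 (local maximum); x = 3 (local minimum)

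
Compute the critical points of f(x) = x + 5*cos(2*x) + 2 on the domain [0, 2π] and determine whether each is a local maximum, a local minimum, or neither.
f'(x) = 1 - 10*sin(2*x)

Solve f'(x) = 0 on [0, 2π]:
  f'(x) = 0 ⇔ sin(2*x) = 1/10, i.e. 2*x = arcsin(1/10) + 2nπ or 2*x = π − arcsin(1/10) + 2nπ; keep the solutions lying in [0, 2π].
  ⇒ x = asin(1/10)/2 ≈ 0.0501, -asin(1/10)/2 + pi/2 ≈ 1.5207, asin(1/10)/2 + pi ≈ 3.1917, -asin(1/10)/2 + 3*pi/2 ≈ 4.6623

f''(x) = -20*cos(2*x)
Second-derivative test at each critical point:
  f''(0.0501) = -19.8997 < 0 → local maximum
  f''(1.5207) = 19.8997 > 0 → local minimum
  f''(3.1917) = -19.8997 < 0 → local maximum
  f''(4.6623) = 19.8997 > 0 → local minimum

Critical points: x = asin(1/10)/2 ≈ 0.0501 (local maximum); x = -asin(1/10)/2 + pi/2 ≈ 1.5207 (local minimum); x = asin(1/10)/2 + pi ≈ 3.1917 (local maximum); x = -asin(1/10)/2 + 3*pi/2 ≈ 4.6623 (local minimum)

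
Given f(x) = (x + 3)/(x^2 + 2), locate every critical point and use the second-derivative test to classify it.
f'(x) = (x^2 - 2*x*(x + 3) + 2)/(x^2 + 2)^2

Solve f'(x) = 0:
  f'(x) = -(x^2 + 6*x - 2)/(x^2 + 2)^2; the denominator is positive wherever f is defined, so f'(x) = 0 ⇔ -x^2 - 6*x + 2 = 0.
  x^2 + 6*x - 2 = 0 has no rational roots; quadratic formula: x = (-6 ± √44)/2.
  ⇒ x = -sqrt(11) - 3 ≈ -6.3166, -3 + sqrt(11) ≈ 0.3166

f''(x) = 2*(4*x^2*(x + 3) - 3*(x + 1)*(x^2 + 2))/(x^2 + 2)^3
Second-derivative test at each critical point:
  f''(-6.3166) = 0.0038 > 0 → local minimum
  f''(0.3166) = -1.5038 < 0 → local maximum

Critical points: x = -sqrt(11) - 3 ≈ -6.3166 (local minimum); x = -3 + sqrt(11) ≈ 0.3166 (local maximum)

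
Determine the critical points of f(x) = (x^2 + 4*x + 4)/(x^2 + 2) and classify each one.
f'(x) = 4*(-x^2 - x + 2)/(x^4 + 4*x^2 + 4)

Solve f'(x) = 0:
  f'(x) = -4*(x - 1)*(x + 2)/(x^2 + 2)^2; the denominator is positive wherever f is defined, so f'(x) = 0 ⇔ -4*x^2 - 4*x + 8 = 0.
  Factor: -4*x^2 - 4*x + 8 = -4*(x - 1)*(x + 2) = 0.
  ⇒ x = -2, 1

f''(x) = 4*(2*x^3 + 3*x^2 - 12*x - 2)/(x^6 + 6*x^4 + 12*x^2 + 8)
Second-derivative test at each critical point:
  f''(-2) = 1/3 > 0 → local minimum
  f''(1) = -4/3 < 0 → local maximum

Critical points: x = -2 (local minimum); x = 1 (local maximum)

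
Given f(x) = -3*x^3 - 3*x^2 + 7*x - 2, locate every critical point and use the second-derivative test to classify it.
f'(x) = -9*x^2 - 6*x + 7

Solve f'(x) = 0:
  9*x^2 + 6*x - 7 = 0 has no rational roots; quadratic formula: x = (-6 ± √288)/18.
  ⇒ x = -2*sqrt(2)/3 - 1/3 ≈ -1.2761, -1/3 + 2*sqrt(2)/3 ≈ 0.6095

f''(x) = -18*x - 6
Second-derivative test at each critical point:
  f''(-1.2761) = 16.9706 > 0 → local minimum
  f''(0.6095) = -16.9706 < 0 → local maximum

Critical points: x = -2*sqrt(2)/3 - 1/3 ≈ -1.2761 (local minimum); x = -1/3 + 2*sqrt(2)/3 ≈ 0.6095 (local maximum)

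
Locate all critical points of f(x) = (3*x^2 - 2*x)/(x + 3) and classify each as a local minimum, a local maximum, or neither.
f'(x) = 3*(x^2 + 6*x - 2)/(x^2 + 6*x + 9)

Solve f'(x) = 0:
  f'(x) = 3*(x^2 + 6*x - 2)/(x + 3)^2; the denominator is positive wherever f is defined, so f'(x) = 0 ⇔ 3*x^2 + 18*x - 6 = 0.
  Factor: 3*x^2 + 18*x - 6 = 3*(x^2 + 6*x - 2); x^2 + 6*x - 2 = 0 has no rational roots; quadratic formula: x = (-6 ± √44)/2.
  ⇒ x = -sqrt(11) - 3 ≈ -6.3166, -3 + sqrt(11) ≈ 0.3166

f''(x) = 66/(x^3 + 9*x^2 + 27*x + 27)
Second-derivative test at each critical point:
  f''(-6.3166) = -1.8091 < 0 → local maximum
  f''(0.3166) = 1.8091 > 0 → local minimum

Critical points: x = -sqrt(11) - 3 ≈ -6.3166 (local maximum); x = -3 + sqrt(11) ≈ 0.3166 (local minimum)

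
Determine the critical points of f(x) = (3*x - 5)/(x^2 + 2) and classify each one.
f'(x) = (-3*x^2 + 10*x + 6)/(x^4 + 4*x^2 + 4)

Solve f'(x) = 0:
  f'(x) = -(3*x^2 - 10*x - 6)/(x^2 + 2)^2; the denominator is positive wherever f is defined, so f'(x) = 0 ⇔ -3*x^2 + 10*x + 6 = 0.
  3*x^2 - 10*x - 6 = 0 has no rational roots; quadratic formula: x = (10 ± √172)/6.
  ⇒ x = 5/3 - sqrt(43)/3 ≈ -0.5191, 5/3 + sqrt(43)/3 ≈ 3.8525

f''(x) = 2*(4*x^2*(3*x - 5) + (5 - 9*x)*(x^2 + 2))/(x^2 + 2)^3
Second-derivative test at each critical point:
  f''(-0.5191) = 2.5462 > 0 → local minimum
  f''(3.8525) = -0.0462 < 0 → local maximum

Critical points: x = 5/3 - sqrt(43)/3 ≈ -0.5191 (local minimum); x = 5/3 + sqrt(43)/3 ≈ 3.8525 (local maximum)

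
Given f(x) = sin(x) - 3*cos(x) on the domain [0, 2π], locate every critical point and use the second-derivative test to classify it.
f'(x) = 3*sin(x) + cos(x)

Solve f'(x) = 0 on [0, 2π]:
  f'(x) = 0 ⇔ cos(x) = -3*sin(x) ⇔ tan(x) = -1/3, i.e. x = arctan(-1/3) + nπ; keep the solutions lying in [0, 2π].
  ⇒ x = pi - atan(1/3) ≈ 2.8198, -atan(1/3) + 2*pi ≈ 5.9614

f''(x) = -sin(x) + 3*cos(x)
Second-derivative test at each critical point:
  f''(2.8198) = -3.1623 < 0 → local maximum
  f''(5.9614) = 3.1623 > 0 → local minimum

Critical points: x = pi - atan(1/3) ≈ 2.8198 (local maximum); x = -atan(1/3) + 2*pi ≈ 5.9614 (local minimum)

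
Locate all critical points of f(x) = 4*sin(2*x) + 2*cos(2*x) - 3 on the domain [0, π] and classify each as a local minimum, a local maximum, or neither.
f'(x) = -4*sin(2*x) + 8*cos(2*x)

Solve f'(x) = 0 on [0, π]:
  f'(x) = 0 ⇔ 4*cos(2*x) = 2*sin(2*x) ⇔ tan(2*x) = 2, i.e. 2*x = arctan(2) + nπ; keep the solutions lying in [0, π].
  ⇒ x = atan(2)/2 ≈ 0.5536, atan(2)/2 + pi/2 ≈ 2.1244

f''(x) = -16*sin(2*x) - 8*cos(2*x)
Second-derivative test at each critical point:
  f''(0.5536) = -17.8885 < 0 → local maximum
  f''(2.1244) = 17.8885 > 0 → local minimum

Critical points: x = atan(2)/2 ≈ 0.5536 (local maximum); x = atan(2)/2 + pi/2 ≈ 2.1244 (local minimum)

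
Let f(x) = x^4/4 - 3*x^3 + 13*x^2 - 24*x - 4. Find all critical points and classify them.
f'(x) = x^3 - 9*x^2 + 26*x - 24

Solve f'(x) = 0:
  Factor: x^3 - 9*x^2 + 26*x - 24 = (x - 4)*(x - 3)*(x - 2) = 0.
  ⇒ x = 2, 3, 4

f''(x) = 3*x^2 - 18*x + 26
Second-derivative test at each critical point:
  f''(2) = 2 > 0 → local minimum
  f''(3) = -1 < 0 → local maximum
  f''(4) = 2 > 0 → local minimum

Critical points: x = 2 (local minimum); x = 3 (local maximum); x = 4 (local minimum)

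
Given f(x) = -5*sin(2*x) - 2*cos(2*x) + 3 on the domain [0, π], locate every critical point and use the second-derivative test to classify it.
f'(x) = 4*sin(2*x) - 10*cos(2*x)

Solve f'(x) = 0 on [0, π]:
  f'(x) = 0 ⇔ -5*cos(2*x) = -2*sin(2*x) ⇔ tan(2*x) = 5/2, i.e. 2*x = arctan(5/2) + nπ; keep the solutions lying in [0, π].
  ⇒ x = atan(5/2)/2 ≈ 0.5951, atan(5/2)/2 + pi/2 ≈ 2.1659

f''(x) = 20*sin(2*x) + 8*cos(2*x)
Second-derivative test at each critical point:
  f''(0.5951) = 21.5407 > 0 → local minimum
  f''(2.1659) = -21.5407 < 0 → local maximum

Critical points: x = atan(5/2)/2 ≈ 0.5951 (local minimum); x = atan(5/2)/2 + pi/2 ≈ 2.1659 (local maximum)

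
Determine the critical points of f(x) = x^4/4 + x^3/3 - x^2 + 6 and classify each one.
f'(x) = x*(x^2 + x - 2)

Solve f'(x) = 0:
  Factor: x^3 + x^2 - 2*x = x*(x - 1)*(x + 2) = 0.
  ⇒ x = -2, 0, 1

f''(x) = 3*x^2 + 2*x - 2
Second-derivative test at each critical point:
  f''(-2) = 6 > 0 → local minimum
  f''(0) = -2 < 0 → local maximum
  f''(1) = 3 > 0 → local minimum

Critical points: x = -2 (local minimum); x = 0 (local maximum); x = 1 (local minimum)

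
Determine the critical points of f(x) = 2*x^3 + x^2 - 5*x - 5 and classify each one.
f'(x) = 6*x^2 + 2*x - 5

Solve f'(x) = 0:
  6*x^2 + 2*x - 5 = 0 has no rational roots; quadratic formula: x = (-2 ± √124)/12.
  ⇒ x = -sqrt(31)/6 - 1/6 ≈ -1.0946, -1/6 + sqrt(31)/6 ≈ 0.7613

f''(x) = 12*x + 2
Second-derivative test at each critical point:
  f''(-1.0946) = -11.1355 < 0 → local maximum
  f''(0.7613) = 11.1355 > 0 → local minimum

Critical points: x = -sqrt(31)/6 - 1/6 ≈ -1.0946 (local maximum); x = -1/6 + sqrt(31)/6 ≈ 0.7613 (local minimum)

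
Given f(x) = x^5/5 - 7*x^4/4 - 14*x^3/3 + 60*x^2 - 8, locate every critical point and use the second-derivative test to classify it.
f'(x) = x*(x^3 - 7*x^2 - 14*x + 120)

Solve f'(x) = 0:
  Factor: x^4 - 7*x^3 - 14*x^2 + 120*x = x*(x - 6)*(x - 5)*(x + 4) = 0.
  ⇒ x = -4, 0, 5, 6

f''(x) = 4*x^3 - 21*x^2 - 28*x + 120
Second-derivative test at each critical point:
  f''(-4) = -360 < 0 → local maximum
  f''(0) = 120 > 0 → local minimum
  f''(5) = -45 < 0 → local maximum
  f''(6) = 60 > 0 → local minimum

Critical points: x = -4 (local maximum); x = 0 (local minimum); x = 5 (local maximum); x = 6 (local minimum)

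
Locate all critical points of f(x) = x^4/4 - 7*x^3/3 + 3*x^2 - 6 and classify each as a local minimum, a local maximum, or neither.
f'(x) = x*(x^2 - 7*x + 6)

Solve f'(x) = 0:
  Factor: x^3 - 7*x^2 + 6*x = x*(x - 6)*(x - 1) = 0.
  ⇒ x = 0, 1, 6

f''(x) = 3*x^2 - 14*x + 6
Second-derivative test at each critical point:
  f''(0) = 6 > 0 → local minimum
  f''(1) = -5 < 0 → local maximum
  f''(6) = 30 > 0 → local minimum

Critical points: x = 0 (local minimum); x = 1 (local maximum); x = 6 (local minimum)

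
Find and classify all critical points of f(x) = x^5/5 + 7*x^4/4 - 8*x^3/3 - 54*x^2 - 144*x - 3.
f'(x) = x^4 + 7*x^3 - 8*x^2 - 108*x - 144

Solve f'(x) = 0:
  Factor: x^4 + 7*x^3 - 8*x^2 - 108*x - 144 = (x - 4)*(x + 2)*(x + 3)*(x + 6) = 0.
  ⇒ x = -6, -3, -2, 4

f''(x) = 4*x^3 + 21*x^2 - 16*x - 108
Second-derivative test at each critical point:
  f''(-6) = -120 < 0 → local maximum
  f''(-3) = 21 > 0 → local minimum
  f''(-2) = -24 < 0 → local maximum
  f''(4) = 420 > 0 → local minimum

Critical points: x = -6 (local maximum); x = -3 (local minimum); x = -2 (local maximum); x = 4 (local minimum)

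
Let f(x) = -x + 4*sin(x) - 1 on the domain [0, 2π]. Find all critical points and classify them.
f'(x) = 4*cos(x) - 1

Solve f'(x) = 0 on [0, 2π]:
  f'(x) = 0 ⇔ cos(x) = 1/4, i.e. x = ±arccos(1/4) + 2nπ; keep the solutions lying in [0, 2π].
  ⇒ x = acos(1/4) ≈ 1.3181, -acos(1/4) + 2*pi ≈ 4.9651

f''(x) = -4*sin(x)
Second-derivative test at each critical point:
  f''(1.3181) = -3.8730 < 0 → local maximum
  f''(4.9651) = 3.8730 > 0 → local minimum

Critical points: x = acos(1/4) ≈ 1.3181 (local maximum); x = -acos(1/4) + 2*pi ≈ 4.9651 (local minimum)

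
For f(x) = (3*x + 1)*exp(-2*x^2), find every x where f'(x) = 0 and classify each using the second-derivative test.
f'(x) = (-4*x*(3*x + 1) + 3)*exp(-2*x^2)

Solve f'(x) = 0:
  f'(x) = (-12*x^2 - 4*x + 3)·exp(-2*x^2) and exp(-2*x^2) > 0 for every x, so f'(x) = 0 ⇔ -12*x^2 - 4*x + 3 = 0.
  12*x^2 + 4*x - 3 = 0 has no rational roots; quadratic formula: x = (-4 ± √160)/24.
  ⇒ x = -sqrt(10)/6 - 1/6 ≈ -0.6937, -1/6 + sqrt(10)/6 ≈ 0.3604

f''(x) = 4*(4*x^2*(3*x + 1) - 9*x - 1)*exp(-2*x^2)
Second-derivative test at each critical point:
  f''(-0.6937) = 4.8313 > 0 → local minimum
  f''(0.3604) = -9.7556 < 0 → local maximum

Critical points: x = -sqrt(10)/6 - 1/6 ≈ -0.6937 (local minimum); x = -1/6 + sqrt(10)/6 ≈ 0.3604 (local maximum)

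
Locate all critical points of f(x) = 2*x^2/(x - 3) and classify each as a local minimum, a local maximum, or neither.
f'(x) = 2*x*(x - 6)/(x^2 - 6*x + 9)

Solve f'(x) = 0:
  f'(x) = 2*x*(x - 6)/(x - 3)^2; the denominator is positive wherever f is defined, so f'(x) = 0 ⇔ 2*x^2 - 12*x = 0.
  Factor: 2*x^2 - 12*x = 2*x*(x - 6) = 0.
  ⇒ x = 0, 6

f''(x) = 36/(x^3 - 9*x^2 + 27*x - 27)
Second-derivative test at each critical point:
  f''(0) = -4/3 < 0 → local maximum
  f''(6) = 4/3 > 0 → local minimum

Critical points: x = 0 (local maximum); x = 6 (local minimum)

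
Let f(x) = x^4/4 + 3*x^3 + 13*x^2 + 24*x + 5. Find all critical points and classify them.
f'(x) = x^3 + 9*x^2 + 26*x + 24

Solve f'(x) = 0:
  Factor: x^3 + 9*x^2 + 26*x + 24 = (x + 2)*(x + 3)*(x + 4) = 0.
  ⇒ x = -4, -3, -2

f''(x) = 3*x^2 + 18*x + 26
Second-derivative test at each critical point:
  f''(-4) = 2 > 0 → local minimum
  f''(-3) = -1 < 0 → local maximum
  f''(-2) = 2 > 0 → local minimum

Critical points: x = -4 (local minimum); x = -3 (local maximum); x = -2 (local minimum)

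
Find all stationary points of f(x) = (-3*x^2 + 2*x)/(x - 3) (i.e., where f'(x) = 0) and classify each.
f'(x) = 3*(-x^2 + 6*x - 2)/(x^2 - 6*x + 9)

Solve f'(x) = 0:
  f'(x) = -3*(x^2 - 6*x + 2)/(x - 3)^2; the denominator is positive wherever f is defined, so f'(x) = 0 ⇔ -3*x^2 + 18*x - 6 = 0.
  Factor: -3*x^2 + 18*x - 6 = -3*(x^2 - 6*x + 2); x^2 - 6*x + 2 = 0 has no rational roots; quadratic formula: x = (6 ± √28)/2.
  ⇒ x = 3 - sqrt(7) ≈ 0.3542, sqrt(7) + 3 ≈ 5.6458

f''(x) = -42/(x^3 - 9*x^2 + 27*x - 27)
Second-derivative test at each critical point:
  f''(0.3542) = 2.2678 > 0 → local minimum
  f''(5.6458) = -2.2678 < 0 → local maximum

Critical points: x = 3 - sqrt(7) ≈ 0.3542 (local minimum); x = sqrt(7) + 3 ≈ 5.6458 (local maximum)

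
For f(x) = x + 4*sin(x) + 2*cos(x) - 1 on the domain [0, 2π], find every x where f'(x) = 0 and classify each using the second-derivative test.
f'(x) = -2*sin(x) + 4*cos(x) + 1

Solve f'(x) = 0 on [0, 2π]:
  f'(x) = 0 ⇔ -2*sin(x) + 4*cos(x) = -1. Write the left side as R·cos(x + φ) with R = √(4² + 2²) = 2*sqrt(5), cos φ = 2*sqrt(5)/5, sin φ = sqrt(5)/5; then cos(x + φ) = -sqrt(5)/10. Solve for x and keep the solutions lying in [0, 2π].
  ⇒ x = atan((1 + 2*sqrt(19))/(-2 + sqrt(19))) ≈ 1.3327, atan((1 - 2*sqrt(19))/(-sqrt(19) - 2)) + pi ≈ 4.0232

f''(x) = -4*sin(x) - 2*cos(x)
Second-derivative test at each critical point:
  f''(1.3327) = -4.3589 < 0 → local maximum
  f''(4.0232) = 4.3589 > 0 → local minimum

Critical points: x = atan((1 + 2*sqrt(19))/(-2 + sqrt(19))) ≈ 1.3327 (local maximum); x = atan((1 - 2*sqrt(19))/(-sqrt(19) - 2)) + pi ≈ 4.0232 (local minimum)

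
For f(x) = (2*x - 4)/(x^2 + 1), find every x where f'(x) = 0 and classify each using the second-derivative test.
f'(x) = 2*(x^2 - 2*x*(x - 2) + 1)/(x^2 + 1)^2

Solve f'(x) = 0:
  f'(x) = -2*(x^2 - 4*x - 1)/(x^2 + 1)^2; the denominator is positive wherever f is defined, so f'(x) = 0 ⇔ -2*x^2 + 8*x + 2 = 0.
  Factor: -2*x^2 + 8*x + 2 = -2*(x^2 - 4*x - 1); x^2 - 4*x - 1 = 0 has no rational roots; quadratic formula: x = (4 ± √20)/2.
  ⇒ x = 2 - sqrt(5) ≈ -0.2361, 2 + sqrt(5) ≈ 4.2361

f''(x) = 4*(4*x^2*(x - 2) + (2 - 3*x)*(x^2 + 1))/(x^2 + 1)^3
Second-derivative test at each critical point:
  f''(-0.2361) = 8.0249 > 0 → local minimum
  f''(4.2361) = -0.0249 < 0 → local maximum

Critical points: x = 2 - sqrt(5) ≈ -0.2361 (local minimum); x = 2 + sqrt(5) ≈ 4.2361 (local maximum)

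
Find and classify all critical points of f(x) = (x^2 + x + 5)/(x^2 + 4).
f'(x) = (-x^2 - 2*x + 4)/(x^4 + 8*x^2 + 16)

Solve f'(x) = 0:
  f'(x) = -(x^2 + 2*x - 4)/(x^2 + 4)^2; the denominator is positive wherever f is defined, so f'(x) = 0 ⇔ -x^2 - 2*x + 4 = 0.
  x^2 + 2*x - 4 = 0 has no rational roots; quadratic formula: x = (-2 ± √20)/2.
  ⇒ x = -sqrt(5) - 1 ≈ -3.2361, -1 + sqrt(5) ≈ 1.2361

f''(x) = 2*(x^3 + 3*x^2 - 12*x - 4)/(x^6 + 12*x^4 + 48*x^2 + 64)
Second-derivative test at each critical point:
  f''(-3.2361) = 0.0214 > 0 → local minimum
  f''(1.2361) = -0.1464 < 0 → local maximum

Critical points: x = -sqrt(5) - 1 ≈ -3.2361 (local minimum); x = -1 + sqrt(5) ≈ 1.2361 (local maximum)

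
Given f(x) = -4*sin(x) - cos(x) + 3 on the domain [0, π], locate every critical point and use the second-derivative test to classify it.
f'(x) = sin(x) - 4*cos(x)

Solve f'(x) = 0 on [0, π]:
  f'(x) = 0 ⇔ -4*cos(x) = -sin(x) ⇔ tan(x) = 4, i.e. x = arctan(4) + nπ; keep the solutions lying in [0, π].
  ⇒ x = atan(4) ≈ 1.3258

f''(x) = 4*sin(x) + cos(x)
Second-derivative test at each critical point:
  f''(1.3258) = 4.1231 > 0 → local minimum

Critical points: x = atan(4) ≈ 1.3258 (local minimum)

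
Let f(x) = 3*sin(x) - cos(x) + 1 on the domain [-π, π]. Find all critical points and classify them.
f'(x) = sin(x) + 3*cos(x)

Solve f'(x) = 0 on [-π, π]:
  f'(x) = 0 ⇔ 3*cos(x) = -sin(x) ⇔ tan(x) = -3, i.e. x = arctan(-3) + nπ; keep the solutions lying in [-π, π].
  ⇒ x = -atan(3) ≈ -1.2490, pi - atan(3) ≈ 1.8925

f''(x) = -3*sin(x) + cos(x)
Second-derivative test at each critical point:
  f''(-1.2490) = 3.1623 > 0 → local minimum
  f''(1.8925) = -3.1623 < 0 → local maximum

Critical points: x = -atan(3) ≈ -1.2490 (local minimum); x = pi - atan(3) ≈ 1.8925 (local maximum)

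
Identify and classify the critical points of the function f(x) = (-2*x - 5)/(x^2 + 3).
f'(x) = 2*(x^2 + 5*x - 3)/(x^4 + 6*x^2 + 9)

Solve f'(x) = 0:
  f'(x) = 2*(x^2 + 5*x - 3)/(x^2 + 3)^2; the denominator is positive wherever f is defined, so f'(x) = 0 ⇔ 2*x^2 + 10*x - 6 = 0.
  Factor: 2*x^2 + 10*x - 6 = 2*(x^2 + 5*x - 3); x^2 + 5*x - 3 = 0 has no rational roots; quadratic formula: x = (-5 ± √37)/2.
  ⇒ x = -sqrt(37)/2 - 5/2 ≈ -5.5414, -5/2 + sqrt(37)/2 ≈ 0.5414

f''(x) = 2*(-4*x^2*(2*x + 5) + (6*x + 5)*(x^2 + 3))/(x^2 + 3)^3
Second-derivative test at each critical point:
  f''(-5.5414) = -0.0107 < 0 → local maximum
  f''(0.5414) = 1.1218 > 0 → local minimum

Critical points: x = -sqrt(37)/2 - 5/2 ≈ -5.5414 (local maximum); x = -5/2 + sqrt(37)/2 ≈ 0.5414 (local minimum)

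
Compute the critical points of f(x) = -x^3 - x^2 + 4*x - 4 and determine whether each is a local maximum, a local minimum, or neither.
f'(x) = -3*x^2 - 2*x + 4

Solve f'(x) = 0:
  3*x^2 + 2*x - 4 = 0 has no rational roots; quadratic formula: x = (-2 ± √52)/6.
  ⇒ x = -sqrt(13)/3 - 1/3 ≈ -1.5352, -1/3 + sqrt(13)/3 ≈ 0.8685

f''(x) = -6*x - 2
Second-derivative test at each critical point:
  f''(-1.5352) = 7.2111 > 0 → local minimum
  f''(0.8685) = -7.2111 < 0 → local maximum

Critical points: x = -sqrt(13)/3 - 1/3 ≈ -1.5352 (local minimum); x = -1/3 + sqrt(13)/3 ≈ 0.8685 (local maximum)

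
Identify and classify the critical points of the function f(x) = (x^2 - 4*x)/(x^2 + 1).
f'(x) = 2*(2*x^2 + x - 2)/(x^4 + 2*x^2 + 1)

Solve f'(x) = 0:
  f'(x) = 2*(2*x^2 + x - 2)/(x^2 + 1)^2; the denominator is positive wherever f is defined, so f'(x) = 0 ⇔ 4*x^2 + 2*x - 4 = 0.
  Factor: 4*x^2 + 2*x - 4 = 2*(2*x^2 + x - 2); 2*x^2 + x - 2 = 0 has no rational roots; quadratic formula: x = (-1 ± √17)/4.
  ⇒ x = -sqrt(17)/4 - 1/4 ≈ -1.2808, -1/4 + sqrt(17)/4 ≈ 0.7808

f''(x) = 2*(-4*x^3 - 3*x^2 + 12*x + 1)/(x^6 + 3*x^4 + 3*x^2 + 1)
Second-derivative test at each critical point:
  f''(-1.2808) = -1.1828 < 0 → local maximum
  f''(0.7808) = 3.1828 > 0 → local minimum

Critical points: x = -sqrt(17)/4 - 1/4 ≈ -1.2808 (local maximum); x = -1/4 + sqrt(17)/4 ≈ 0.7808 (local minimum)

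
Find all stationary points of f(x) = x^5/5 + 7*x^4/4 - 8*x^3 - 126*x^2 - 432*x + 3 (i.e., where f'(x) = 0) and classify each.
f'(x) = x^4 + 7*x^3 - 24*x^2 - 252*x - 432

Solve f'(x) = 0:
  Factor: x^4 + 7*x^3 - 24*x^2 - 252*x - 432 = (x - 6)*(x + 3)*(x + 4)*(x + 6) = 0.
  ⇒ x = -6, -4, -3, 6

f''(x) = 4*x^3 + 21*x^2 - 48*x - 252
Second-derivative test at each critical point:
  f''(-6) = -72 < 0 → local maximum
  f''(-4) = 20 > 0 → local minimum
  f''(-3) = -27 < 0 → local maximum
  f''(6) = 1080 > 0 → local minimum

Critical points: x = -6 (local maximum); x = -4 (local minimum); x = -3 (local maximum); x = 6 (local minimum)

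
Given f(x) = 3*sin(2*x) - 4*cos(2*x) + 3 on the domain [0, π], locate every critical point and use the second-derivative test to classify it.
f'(x) = 8*sin(2*x) + 6*cos(2*x)

Solve f'(x) = 0 on [0, π]:
  f'(x) = 0 ⇔ 3*cos(2*x) = -4*sin(2*x) ⇔ tan(2*x) = -3/4, i.e. 2*x = arctan(-3/4) + nπ; keep the solutions lying in [0, π].
  ⇒ x = -atan(3/4)/2 + pi/2 ≈ 1.2490, pi - atan(3/4)/2 ≈ 2.8198

f''(x) = -12*sin(2*x) + 16*cos(2*x)
Second-derivative test at each critical point:
  f''(1.2490) = -20 < 0 → local maximum
  f''(2.8198) = 20 > 0 → local minimum

Critical points: x = -atan(3/4)/2 + pi/2 ≈ 1.2490 (local maximum); x = pi - atan(3/4)/2 ≈ 2.8198 (local minimum)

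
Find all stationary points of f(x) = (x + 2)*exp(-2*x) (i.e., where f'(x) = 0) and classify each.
f'(x) = (-2*x - 3)*exp(-2*x)

Solve f'(x) = 0:
  f'(x) = (-2*x - 3)·exp(-2*x) and exp(-2*x) > 0 for every x, so f'(x) = 0 ⇔ -2*x - 3 = 0.
  -2*x - 3 = 0.
  ⇒ x = -3/2

f''(x) = 4*(x + 1)*exp(-2*x)
Second-derivative test at each critical point:
  f''(-3/2) = -40.1711 < 0 → local maximum

Critical points: x = -3/2 (local maximum)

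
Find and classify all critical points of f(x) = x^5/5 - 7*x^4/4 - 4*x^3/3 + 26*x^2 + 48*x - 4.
f'(x) = x^4 - 7*x^3 - 4*x^2 + 52*x + 48

Solve f'(x) = 0:
  Factor: x^4 - 7*x^3 - 4*x^2 + 52*x + 48 = (x - 6)*(x - 4)*(x + 1)*(x + 2) = 0.
  ⇒ x = -2, -1, 4, 6

f''(x) = 4*x^3 - 21*x^2 - 8*x + 52
Second-derivative test at each critical point:
  f''(-2) = -48 < 0 → local maximum
  f''(-1) = 35 > 0 → local minimum
  f''(4) = -60 < 0 → local maximum
  f''(6) = 112 > 0 → local minimum

Critical points: x = -2 (local maximum); x = -1 (local minimum); x = 4 (local maximum); x = 6 (local minimum)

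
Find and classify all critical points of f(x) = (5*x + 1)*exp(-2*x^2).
f'(x) = (-4*x*(5*x + 1) + 5)*exp(-2*x^2)

Solve f'(x) = 0:
  f'(x) = (-20*x^2 - 4*x + 5)·exp(-2*x^2) and exp(-2*x^2) > 0 for every x, so f'(x) = 0 ⇔ -20*x^2 - 4*x + 5 = 0.
  20*x^2 + 4*x - 5 = 0 has no rational roots; quadratic formula: x = (-4 ± √416)/40.
  ⇒ x = -sqrt(26)/10 - 1/10 ≈ -0.6099, -1/10 + sqrt(26)/10 ≈ 0.4099

f''(x) = 4*(4*x^2*(5*x + 1) - 15*x - 1)*exp(-2*x^2)
Second-derivative test at each critical point:
  f''(-0.6099) = 9.6928 > 0 → local minimum
  f''(0.4099) = -14.5749 < 0 → local maximum

Critical points: x = -sqrt(26)/10 - 1/10 ≈ -0.6099 (local minimum); x = -1/10 + sqrt(26)/10 ≈ 0.4099 (local maximum)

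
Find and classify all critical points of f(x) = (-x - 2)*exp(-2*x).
f'(x) = (2*x + 3)*exp(-2*x)

Solve f'(x) = 0:
  f'(x) = (2*x + 3)·exp(-2*x) and exp(-2*x) > 0 for every x, so f'(x) = 0 ⇔ 2*x + 3 = 0.
  2*x + 3 = 0.
  ⇒ x = -3/2

f''(x) = 4*(-x - 1)*exp(-2*x)
Second-derivative test at each critical point:
  f''(-3/2) = 40.1711 > 0 → local minimum

Critical points: x = -3/2 (local minimum)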